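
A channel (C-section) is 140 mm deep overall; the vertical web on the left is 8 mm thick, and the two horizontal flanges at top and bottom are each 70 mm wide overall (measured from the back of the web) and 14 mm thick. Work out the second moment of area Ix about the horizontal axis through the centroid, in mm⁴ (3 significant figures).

Ix ≈ 8.75 × 10⁶ mm⁴

Decompose the section into non-overlapping parts with the origin at the bottom-left of its bounding rectangle.
Web: 8 × 140, A = 1 120 mm², y = 70 mm, Ī = 1 829 333 mm⁴.
Top flange (beyond web): 62 × 14, A = 868 mm², y = 133 mm, Ī = 14 177 mm⁴.
Bottom flange (beyond web): 62 × 14, A = 868 mm², y = 7 mm, Ī = 14 177 mm⁴.
By symmetry the centroid is at mid-height, ȳ = 70 mm.
Transfer each piece to the horizontal axis through the centroid using Ī + A·d² with d = y − 70:
  web: d = 0 mm → contributes +1 829 333 mm⁴
  top flange (beyond web): d = 63 mm → contributes +3 459 269 mm⁴
  bottom flange (beyond web): d = -63 mm → contributes +3 459 269 mm⁴
Total I = 8 747 872 mm⁴.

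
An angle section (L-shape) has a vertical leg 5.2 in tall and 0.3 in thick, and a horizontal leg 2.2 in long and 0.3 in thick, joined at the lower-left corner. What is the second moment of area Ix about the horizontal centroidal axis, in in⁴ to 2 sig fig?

Split into non-overlapping primitives; take the origin at the lower-left of the bounding box.
Vertical leg: 0.3 × 5.2, A = 1.56 in², y = 2.6 in, Ī = 3.515 in⁴.
Horizontal leg (remainder): 1.9 × 0.3, A = 0.57 in², y = 0.15 in, Ī = 0.004275 in⁴.
Centroid: ȳ = ΣA·y / ΣA = 1.944 in.
Transfer each piece to the horizontal centroidal axis using Ī + A·d² with d = y − 1.944:
  vertical leg: d = 0.6556 in → contributes +4.186 in⁴
  horizontal leg (remainder): d = -1.794 in → contributes +1.84 in⁴
Total I = 6.025 in⁴.

Ix ≈ 6.0 in⁴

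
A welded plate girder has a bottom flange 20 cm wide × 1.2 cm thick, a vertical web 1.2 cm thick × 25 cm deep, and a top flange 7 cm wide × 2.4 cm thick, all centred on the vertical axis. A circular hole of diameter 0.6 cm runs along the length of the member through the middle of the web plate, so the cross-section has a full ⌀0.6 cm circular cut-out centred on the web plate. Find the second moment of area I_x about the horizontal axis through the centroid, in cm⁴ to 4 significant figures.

Decompose the section into non-overlapping parts with the origin at the bottom-left of its bounding rectangle.
Bottom plate: 20 × 1.2, A = 24 cm², y = 0.6 cm, Ī = 2.88 cm⁴.
Web plate: 1.2 × 25, A = 30 cm², y = 13.7 cm, Ī = 1562.5 cm⁴.
Top plate: 7 × 2.4, A = 16.8 cm², y = 27.4 cm, Ī = 8.064 cm⁴.
Hole (subtracted): ⌀0.6, A = 0.282743 cm², y = 13.7 cm, Ī = 0.00636173 cm⁴.
Centroid: ȳ = ΣA·y / ΣA = 12.5054 cm.
Transfer each piece to the horizontal axis through the centroid using Ī + A·d² with d = y − 12.5054:
  bottom plate: d = -11.9054 cm → contributes +3404.6 cm⁴
  web plate: d = 1.1946 cm → contributes +1605.31 cm⁴
  top plate: d = 14.8946 cm → contributes +3735.13 cm⁴
  hole: d = 1.1946 cm → contributes −0.409857 cm⁴
Total I = 8744.64 cm⁴.

I_x ≈ 8745 cm⁴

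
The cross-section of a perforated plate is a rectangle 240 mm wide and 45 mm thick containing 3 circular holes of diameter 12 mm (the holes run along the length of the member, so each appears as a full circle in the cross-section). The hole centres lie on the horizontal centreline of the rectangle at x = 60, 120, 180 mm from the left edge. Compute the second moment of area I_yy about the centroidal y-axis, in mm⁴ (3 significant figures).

Decompose the section into non-overlapping parts with the origin at the bottom-left of its bounding rectangle.
Plate: 240 × 45, A = 10 800 mm², x = 120 mm, Ī = 51 840 000 mm⁴.
Hole 1 (subtracted): ⌀12, A = 113.1 mm², x = 60 mm, Ī = 1017.9 mm⁴.
Hole 2 (subtracted): ⌀12, A = 113.1 mm², x = 120 mm, Ī = 1017.9 mm⁴.
Hole 3 (subtracted): ⌀12, A = 113.1 mm², x = 180 mm, Ī = 1017.9 mm⁴.
By symmetry the centroid is at mid-width, x̄ = 120 mm.
Transfer each piece to the centroidal y-axis using Ī + A·d² with d = x − 120:
  plate: d = 0 mm → contributes +51 840 000 mm⁴
  hole 1: d = -60 mm → contributes −408 168 mm⁴
  hole 2: d = 0 mm → contributes −1017.9 mm⁴
  hole 3: d = 60 mm → contributes −408 168 mm⁴
Total I = 51 022 646 mm⁴.

I_yy ≈ 5.10 × 10⁷ mm⁴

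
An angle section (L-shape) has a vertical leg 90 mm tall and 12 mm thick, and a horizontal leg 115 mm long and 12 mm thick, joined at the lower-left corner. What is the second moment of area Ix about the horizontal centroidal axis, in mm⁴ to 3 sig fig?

Decompose the section into non-overlapping parts with the origin at the bottom-left of its bounding rectangle.
Vertical leg: 12 × 90, A = 1 080 mm², y = 45 mm, Ī = 729 000 mm⁴.
Horizontal leg (remainder): 103 × 12, A = 1 236 mm², y = 6 mm, Ī = 14 832 mm⁴.
Centroid: ȳ = ΣA·y / ΣA = 24.187 mm.
Transfer each piece to the horizontal centroidal axis using Ī + A·d² with d = y − 24.187:
  vertical leg: d = 20.813 mm → contributes +1 196 857 mm⁴
  horizontal leg (remainder): d = -18.187 mm → contributes +423 639 mm⁴
Total I = 1 620 495 mm⁴.

Ix ≈ 1.62 × 10⁶ mm⁴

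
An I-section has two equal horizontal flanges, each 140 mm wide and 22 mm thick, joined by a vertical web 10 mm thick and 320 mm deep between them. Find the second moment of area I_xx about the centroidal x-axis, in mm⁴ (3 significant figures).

I_xx ≈ 2.08 × 10⁸ mm⁴

Split into non-overlapping primitives; take the origin at the lower-left of the bounding box.
Bottom flange: 140 × 22, A = 3 080 mm², y = 11 mm, Ī = 124 227 mm⁴.
Web: 10 × 320, A = 3 200 mm², y = 182 mm, Ī = 27 306 667 mm⁴.
Top flange: 140 × 22, A = 3 080 mm², y = 353 mm, Ī = 124 227 mm⁴.
By symmetry the centroid is at mid-height, ȳ = 182 mm.
Transfer each piece to the centroidal x-axis using Ī + A·d² with d = y − 182:
  bottom flange: d = -171 mm → contributes +90 186 507 mm⁴
  web: d = 0 mm → contributes +27 306 667 mm⁴
  top flange: d = 171 mm → contributes +90 186 507 mm⁴
Total I = 207 679 680 mm⁴.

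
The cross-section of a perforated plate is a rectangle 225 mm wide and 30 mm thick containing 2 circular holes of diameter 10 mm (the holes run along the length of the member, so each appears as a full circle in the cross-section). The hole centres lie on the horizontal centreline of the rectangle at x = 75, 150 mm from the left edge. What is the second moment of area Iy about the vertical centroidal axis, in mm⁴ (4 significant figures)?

Split into non-overlapping primitives; take the origin at the lower-left of the bounding box.
Plate: 225 × 30, A = 6 750 mm², x = 112.5 mm, Ī = 28 476 563 mm⁴.
Hole 1 (subtracted): ⌀10, A = 78.5398 mm², x = 75 mm, Ī = 490.874 mm⁴.
Hole 2 (subtracted): ⌀10, A = 78.5398 mm², x = 150 mm, Ī = 490.874 mm⁴.
By symmetry the centroid is at mid-width, x̄ = 112.5 mm.
Transfer each piece to the vertical centroidal axis using Ī + A·d² with d = x − 112.5:
  plate: d = 0 mm → contributes +28 476 563 mm⁴
  hole 1: d = -37.5 mm → contributes −110 937 mm⁴
  hole 2: d = 37.5 mm → contributes −110 937 mm⁴
Total I = 28 254 688 mm⁴.

Iy ≈ 2.825 × 10⁷ mm⁴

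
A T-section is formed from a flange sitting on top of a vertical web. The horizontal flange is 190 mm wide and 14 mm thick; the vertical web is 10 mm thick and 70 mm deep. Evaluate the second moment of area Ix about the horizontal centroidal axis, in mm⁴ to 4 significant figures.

Ix ≈ 1.307 × 10⁶ mm⁴

Decompose the section into non-overlapping parts with the origin at the bottom-left of its bounding rectangle.
Flange: 190 × 14, A = 2 660 mm², y = 77 mm, Ī = 43446.7 mm⁴.
Web: 10 × 70, A = 700 mm², y = 35 mm, Ī = 285 833 mm⁴.
Centroid: ȳ = ΣA·y / ΣA = 68.25 mm.
Transfer each piece to the horizontal centroidal axis using Ī + A·d² with d = y − 68.25:
  flange: d = 8.75 mm → contributes +247 103 mm⁴
  web: d = -33.25 mm → contributes +1 059 727 mm⁴
Total I = 1 306 830 mm⁴.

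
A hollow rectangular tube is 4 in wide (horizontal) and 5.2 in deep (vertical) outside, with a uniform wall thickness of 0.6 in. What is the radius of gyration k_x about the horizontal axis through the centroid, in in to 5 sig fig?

k_x ≈ 1.8239 in

Treat the section as a set of non-overlapping primitives; coordinates are from the bounding-box lower-left.
Outer rectangle: 4 × 5.2, A = 20.8 in², y = 2.6 in, Ī = 46.86933 in⁴.
Inner void (subtracted): 2.8 × 4, A = 11.2 in², y = 2.6 in, Ī = 14.93333 in⁴.
By symmetry the centroid is at mid-height, ȳ = 2.6 in.
All pieces are centred on the horizontal axis through the centroid, so I = ΣĪ (holes subtracted) = 31.936 in⁴.
Radius of gyration: k = √(I/A) = √(31.936 / 9.6) = 1.823915 in.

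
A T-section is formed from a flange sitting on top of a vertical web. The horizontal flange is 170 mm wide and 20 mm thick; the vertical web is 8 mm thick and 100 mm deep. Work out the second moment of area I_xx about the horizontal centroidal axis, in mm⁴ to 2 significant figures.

Treat the section as a set of non-overlapping primitives; coordinates are from the bounding-box lower-left.
Flange: 170 × 20, A = 3 400 mm², y = 110 mm, Ī = 113 333 mm⁴.
Web: 8 × 100, A = 800 mm², y = 50 mm, Ī = 666 667 mm⁴.
Centroid: ȳ = ΣA·y / ΣA = 98.57 mm.
Transfer each piece to the horizontal centroidal axis using Ī + A·d² with d = y − 98.57:
  flange: d = 11.43 mm → contributes +557 415 mm⁴
  web: d = -48.57 mm → contributes +2 554 014 mm⁴
Total I = 3 111 429 mm⁴.

I_xx ≈ 3.1 × 10⁶ mm⁴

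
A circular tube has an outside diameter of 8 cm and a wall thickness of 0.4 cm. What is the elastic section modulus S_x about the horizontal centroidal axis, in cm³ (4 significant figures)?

Decompose the section into non-overlapping parts with the origin at the bottom-left of its bounding rectangle.
Outer circle: ⌀8, A = 50.2655 cm², y = 4 cm, Ī = 201.062 cm⁴.
Bore (subtracted): ⌀7.2, A = 40.715 cm², y = 4 cm, Ī = 131.917 cm⁴.
By symmetry the centroid is at mid-height, ȳ = 4 cm.
All pieces are centred on the horizontal centroidal axis, so I = ΣĪ (holes subtracted) = 69.1452 cm⁴.
Extreme fibre distance c = 4 cm; S = I/c = 17.2863 cm³.

S_x ≈ 17.29 cm³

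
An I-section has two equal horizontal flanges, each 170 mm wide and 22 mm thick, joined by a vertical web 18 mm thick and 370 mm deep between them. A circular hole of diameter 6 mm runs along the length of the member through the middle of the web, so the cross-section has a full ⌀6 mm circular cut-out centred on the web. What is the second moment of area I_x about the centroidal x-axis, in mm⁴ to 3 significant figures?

Split into non-overlapping primitives; take the origin at the lower-left of the bounding box.
Bottom flange: 170 × 22, A = 3 740 mm², y = 11 mm, Ī = 150 847 mm⁴.
Web: 18 × 370, A = 6 660 mm², y = 207 mm, Ī = 75 979 500 mm⁴.
Top flange: 170 × 22, A = 3 740 mm², y = 403 mm, Ī = 150 847 mm⁴.
Hole (subtracted): ⌀6, A = 28.274 mm², y = 207 mm, Ī = 63.617 mm⁴.
By symmetry the centroid is at mid-height, ȳ = 207 mm.
Transfer each piece to the centroidal x-axis using Ī + A·d² with d = y − 207:
  bottom flange: d = -196 mm → contributes +143 826 687 mm⁴
  web: d = 0 mm → contributes +75 979 500 mm⁴
  top flange: d = 196 mm → contributes +143 826 687 mm⁴
  hole: d = 0 mm → contributes −63.617 mm⁴
Total I = 363 632 810 mm⁴.

I_x ≈ 3.64 × 10⁸ mm⁴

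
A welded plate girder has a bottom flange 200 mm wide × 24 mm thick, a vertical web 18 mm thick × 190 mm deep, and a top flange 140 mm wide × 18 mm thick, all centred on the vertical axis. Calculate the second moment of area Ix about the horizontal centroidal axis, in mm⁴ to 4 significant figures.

Treat the section as a set of non-overlapping primitives; coordinates are from the bounding-box lower-left.
Bottom plate: 200 × 24, A = 4 800 mm², y = 12 mm, Ī = 230 400 mm⁴.
Web plate: 18 × 190, A = 3 420 mm², y = 119 mm, Ī = 10 288 500 mm⁴.
Top plate: 140 × 18, A = 2 520 mm², y = 223 mm, Ī = 68 040 mm⁴.
Centroid: ȳ = ΣA·y / ΣA = 95.581 mm.
Transfer each piece to the horizontal centroidal axis using Ī + A·d² with d = y − 95.581:
  bottom plate: d = -83.581 mm → contributes +33 762 166 mm⁴
  web plate: d = 23.419 mm → contributes +12 164 197 mm⁴
  top plate: d = 127.419 mm → contributes +40 981 752 mm⁴
Total I = 86 908 115 mm⁴.

Ix ≈ 8.691 × 10⁷ mm⁴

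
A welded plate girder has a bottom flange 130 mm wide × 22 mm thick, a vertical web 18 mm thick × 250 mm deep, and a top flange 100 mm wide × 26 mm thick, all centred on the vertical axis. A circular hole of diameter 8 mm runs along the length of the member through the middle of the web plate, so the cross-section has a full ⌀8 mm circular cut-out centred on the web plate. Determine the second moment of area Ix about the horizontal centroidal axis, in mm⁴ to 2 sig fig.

Ix ≈ 1.3 × 10⁸ mm⁴

Treat the section as a set of non-overlapping primitives; coordinates are from the bounding-box lower-left.
Bottom plate: 130 × 22, A = 2 860 mm², y = 11 mm, Ī = 115 353 mm⁴.
Web plate: 18 × 250, A = 4 500 mm², y = 147 mm, Ī = 23 437 500 mm⁴.
Top plate: 100 × 26, A = 2 600 mm², y = 285 mm, Ī = 146 467 mm⁴.
Hole (subtracted): ⌀8, A = 50.27 mm², y = 147 mm, Ī = 201.1 mm⁴.
Centroid: ȳ = ΣA·y / ΣA = 144 mm.
Transfer each piece to the horizontal centroidal axis using Ī + A·d² with d = y − 144:
  bottom plate: d = -133 mm → contributes +50 672 827 mm⁴
  web plate: d = 3.043 mm → contributes +23 479 182 mm⁴
  top plate: d = 141 mm → contributes +51 868 945 mm⁴
  hole: d = 3.043 mm → contributes −666.7 mm⁴
Total I = 126 020 288 mm⁴.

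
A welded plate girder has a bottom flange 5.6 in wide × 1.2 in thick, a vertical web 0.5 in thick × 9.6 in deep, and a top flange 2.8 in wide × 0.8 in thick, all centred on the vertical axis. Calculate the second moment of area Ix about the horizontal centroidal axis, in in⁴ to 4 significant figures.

Ix ≈ 250.2 in⁴

Split into non-overlapping primitives; take the origin at the lower-left of the bounding box.
Bottom plate: 5.6 × 1.2, A = 6.72 in², y = 0.6 in, Ī = 0.8064 in⁴.
Web plate: 0.5 × 9.6, A = 4.8 in², y = 6 in, Ī = 36.864 in⁴.
Top plate: 2.8 × 0.8, A = 2.24 in², y = 11.2 in, Ī = 0.119467 in⁴.
Centroid: ȳ = ΣA·y / ΣA = 4.2093 in.
Transfer each piece to the horizontal centroidal axis using Ī + A·d² with d = y − 4.2093:
  bottom plate: d = -3.6093 in → contributes +88.3483 in⁴
  web plate: d = 1.7907 in → contributes +52.2557 in⁴
  top plate: d = 6.9907 in → contributes +109.588 in⁴
Total I = 250.192 in⁴.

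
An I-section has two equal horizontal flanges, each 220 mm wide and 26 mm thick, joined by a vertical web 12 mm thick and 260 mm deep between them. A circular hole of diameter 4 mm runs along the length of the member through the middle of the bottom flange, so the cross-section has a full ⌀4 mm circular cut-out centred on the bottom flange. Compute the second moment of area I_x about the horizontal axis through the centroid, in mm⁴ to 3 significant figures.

I_x ≈ 2.52 × 10⁸ mm⁴

Decompose the section into non-overlapping parts with the origin at the bottom-left of its bounding rectangle.
Bottom flange: 220 × 26, A = 5 720 mm², y = 13 mm, Ī = 322 227 mm⁴.
Web: 12 × 260, A = 3 120 mm², y = 156 mm, Ī = 17 576 000 mm⁴.
Top flange: 220 × 26, A = 5 720 mm², y = 299 mm, Ī = 322 227 mm⁴.
Hole (subtracted): ⌀4, A = 12.566 mm², y = 13 mm, Ī = 12.566 mm⁴.
Centroid: ȳ = ΣA·y / ΣA = 156.12 mm.
Transfer each piece to the horizontal axis through the centroid using Ī + A·d² with d = y − 156.12:
  bottom flange: d = -143.12 mm → contributes +117 492 673 mm⁴
  web: d = -0.12353 mm → contributes +17 576 048 mm⁴
  top flange: d = 142.88 mm → contributes +117 088 515 mm⁴
  hole: d = -143.12 mm → contributes −257 426 mm⁴
Total I = 251 899 809 mm⁴.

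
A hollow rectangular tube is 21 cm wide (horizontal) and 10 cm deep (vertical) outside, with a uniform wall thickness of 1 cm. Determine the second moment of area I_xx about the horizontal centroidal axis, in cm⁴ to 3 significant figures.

I_xx ≈ 939 cm⁴

Treat the section as a set of non-overlapping primitives; coordinates are from the bounding-box lower-left.
Outer rectangle: 21 × 10, A = 210 cm², y = 5 cm, Ī = 1 750 cm⁴.
Inner void (subtracted): 19 × 8, A = 152 cm², y = 5 cm, Ī = 810.67 cm⁴.
By symmetry the centroid is at mid-height, ȳ = 5 cm.
All pieces are centred on the horizontal centroidal axis, so I = ΣĪ (holes subtracted) = 939.33 cm⁴.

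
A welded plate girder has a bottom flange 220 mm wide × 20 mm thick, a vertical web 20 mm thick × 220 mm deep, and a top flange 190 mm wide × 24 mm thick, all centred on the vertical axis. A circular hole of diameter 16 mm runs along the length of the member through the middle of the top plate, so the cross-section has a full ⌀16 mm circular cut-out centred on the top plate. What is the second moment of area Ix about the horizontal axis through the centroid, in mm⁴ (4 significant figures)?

Decompose the section into non-overlapping parts with the origin at the bottom-left of its bounding rectangle.
Bottom plate: 220 × 20, A = 4 400 mm², y = 10 mm, Ī = 146 667 mm⁴.
Web plate: 20 × 220, A = 4 400 mm², y = 130 mm, Ī = 17 746 667 mm⁴.
Top plate: 190 × 24, A = 4 560 mm², y = 252 mm, Ī = 218 880 mm⁴.
Hole (subtracted): ⌀16, A = 201.062 mm², y = 252 mm, Ī = 3216.99 mm⁴.
Centroid: ȳ = ΣA·y / ΣA = 130.288 mm.
Transfer each piece to the horizontal axis through the centroid using Ī + A·d² with d = y − 130.288:
  bottom plate: d = -120.288 mm → contributes +63 811 214 mm⁴
  web plate: d = -0.288051 mm → contributes +17 747 032 mm⁴
  top plate: d = 121.712 mm → contributes +67 769 801 mm⁴
  hole: d = 121.712 mm → contributes −2 981 708 mm⁴
Total I = 146 346 339 mm⁴.

Ix ≈ 1.463 × 10⁸ mm⁴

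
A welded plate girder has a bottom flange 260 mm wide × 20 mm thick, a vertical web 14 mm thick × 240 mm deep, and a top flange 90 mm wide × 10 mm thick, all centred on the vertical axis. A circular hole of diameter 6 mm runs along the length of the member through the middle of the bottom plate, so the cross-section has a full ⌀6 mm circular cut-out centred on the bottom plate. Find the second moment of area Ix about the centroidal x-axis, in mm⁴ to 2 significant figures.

Ix ≈ 8.5 × 10⁷ mm⁴

Break the section into simple shapes (no overlaps), measuring from the bottom-left corner of the bounding box.
Bottom plate: 260 × 20, A = 5 200 mm², y = 10 mm, Ī = 173 333 mm⁴.
Web plate: 14 × 240, A = 3 360 mm², y = 140 mm, Ī = 16 128 000 mm⁴.
Top plate: 90 × 10, A = 900 mm², y = 265 mm, Ī = 7 500 mm⁴.
Hole (subtracted): ⌀6, A = 28.27 mm², y = 10 mm, Ī = 63.62 mm⁴.
Centroid: ȳ = ΣA·y / ΣA = 80.64 mm.
Transfer each piece to the centroidal x-axis using Ī + A·d² with d = y − 80.64:
  bottom plate: d = -70.64 mm → contributes +26 124 725 mm⁴
  web plate: d = 59.36 mm → contributes +27 965 514 mm⁴
  top plate: d = 184.4 mm → contributes +30 595 739 mm⁴
  hole: d = -70.64 mm → contributes −141 171 mm⁴
Total I = 84 544 807 mm⁴.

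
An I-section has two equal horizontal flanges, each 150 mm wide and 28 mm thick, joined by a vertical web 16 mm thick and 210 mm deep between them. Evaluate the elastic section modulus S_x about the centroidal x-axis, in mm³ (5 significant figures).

S_x ≈ 9.9135 × 10⁵ mm³

Treat the section as a set of non-overlapping primitives; coordinates are from the bounding-box lower-left.
Bottom flange: 150 × 28, A = 4 200 mm², y = 14 mm, Ī = 274 400 mm⁴.
Web: 16 × 210, A = 3 360 mm², y = 133 mm, Ī = 12 348 000 mm⁴.
Top flange: 150 × 28, A = 4 200 mm², y = 252 mm, Ī = 274 400 mm⁴.
By symmetry the centroid is at mid-height, ȳ = 133 mm.
Transfer each piece to the centroidal x-axis using Ī + A·d² with d = y − 133:
  bottom flange: d = -119 mm → contributes +59 750 600 mm⁴
  web: d = 0 mm → contributes +12 348 000 mm⁴
  top flange: d = 119 mm → contributes +59 750 600 mm⁴
Total I = 131 849 200 mm⁴.
Extreme fibre distance c = 133 mm; S = I/c = 991347.4 mm³.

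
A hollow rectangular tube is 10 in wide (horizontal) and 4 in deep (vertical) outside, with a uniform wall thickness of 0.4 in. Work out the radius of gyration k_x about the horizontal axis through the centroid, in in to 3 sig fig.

k_x ≈ 1.63 in

Split into non-overlapping primitives; take the origin at the lower-left of the bounding box.
Outer rectangle: 10 × 4, A = 40 in², y = 2 in, Ī = 53.333 in⁴.
Inner void (subtracted): 9.2 × 3.2, A = 29.44 in², y = 2 in, Ī = 25.122 in⁴.
By symmetry the centroid is at mid-height, ȳ = 2 in.
All pieces are centred on the horizontal axis through the centroid, so I = ΣĪ (holes subtracted) = 28.211 in⁴.
Radius of gyration: k = √(I/A) = √(28.211 / 10.56) = 1.6345 in.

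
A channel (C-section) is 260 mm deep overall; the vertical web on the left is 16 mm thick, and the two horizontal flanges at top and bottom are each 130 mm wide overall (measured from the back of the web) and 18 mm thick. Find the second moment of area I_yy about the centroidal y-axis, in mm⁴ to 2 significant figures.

I_yy ≈ 1.3 × 10⁷ mm⁴

Split into non-overlapping primitives; take the origin at the lower-left of the bounding box.
Web: 16 × 260, A = 4 160 mm², x = 8 mm, Ī = 88 747 mm⁴.
Top flange (beyond web): 114 × 18, A = 2 052 mm², x = 73 mm, Ī = 2 222 316 mm⁴.
Bottom flange (beyond web): 114 × 18, A = 2 052 mm², x = 73 mm, Ī = 2 222 316 mm⁴.
Centroid: x̄ = ΣA·x / ΣA = 40.28 mm.
Transfer each piece to the centroidal y-axis using Ī + A·d² with d = x − 40.28:
  web: d = -32.28 mm → contributes +4 423 398 mm⁴
  top flange (beyond web): d = 32.72 mm → contributes +4 419 215 mm⁴
  bottom flange (beyond web): d = 32.72 mm → contributes +4 419 215 mm⁴
Total I = 13 261 828 mm⁴.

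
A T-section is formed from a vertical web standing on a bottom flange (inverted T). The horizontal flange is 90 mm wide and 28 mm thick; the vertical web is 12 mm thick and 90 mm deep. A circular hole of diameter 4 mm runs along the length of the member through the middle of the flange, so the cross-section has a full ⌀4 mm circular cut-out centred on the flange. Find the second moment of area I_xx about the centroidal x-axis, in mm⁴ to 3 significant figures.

I_xx ≈ 3.52 × 10⁶ mm⁴

Break the section into simple shapes (no overlaps), measuring from the bottom-left corner of the bounding box.
Flange: 90 × 28, A = 2 520 mm², y = 14 mm, Ī = 164 640 mm⁴.
Web: 12 × 90, A = 1 080 mm², y = 73 mm, Ī = 729 000 mm⁴.
Hole (subtracted): ⌀4, A = 12.566 mm², y = 14 mm, Ī = 12.566 mm⁴.
Centroid: ȳ = ΣA·y / ΣA = 31.762 mm.
Transfer each piece to the centroidal x-axis using Ī + A·d² with d = y − 31.762:
  flange: d = -17.762 mm → contributes +959 671 mm⁴
  web: d = 41.238 mm → contributes +2 565 618 mm⁴
  hole: d = -17.762 mm → contributes −3977.1 mm⁴
Total I = 3 521 313 mm⁴.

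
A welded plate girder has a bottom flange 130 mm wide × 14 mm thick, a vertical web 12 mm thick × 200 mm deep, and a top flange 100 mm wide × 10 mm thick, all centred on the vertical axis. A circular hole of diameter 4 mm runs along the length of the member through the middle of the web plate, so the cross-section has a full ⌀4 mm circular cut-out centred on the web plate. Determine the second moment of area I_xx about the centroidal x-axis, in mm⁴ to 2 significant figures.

I_xx ≈ 3.8 × 10⁷ mm⁴

Break the section into simple shapes (no overlaps), measuring from the bottom-left corner of the bounding box.
Bottom plate: 130 × 14, A = 1 820 mm², y = 7 mm, Ī = 29 727 mm⁴.
Web plate: 12 × 200, A = 2 400 mm², y = 114 mm, Ī = 8 000 000 mm⁴.
Top plate: 100 × 10, A = 1 000 mm², y = 219 mm, Ī = 8 333 mm⁴.
Hole (subtracted): ⌀4, A = 12.57 mm², y = 114 mm, Ī = 12.57 mm⁴.
Centroid: ȳ = ΣA·y / ΣA = 96.77 mm.
Transfer each piece to the centroidal x-axis using Ī + A·d² with d = y − 96.77:
  bottom plate: d = -89.77 mm → contributes +14 695 476 mm⁴
  web plate: d = 17.23 mm → contributes +8 712 748 mm⁴
  top plate: d = 122.2 mm → contributes +14 949 254 mm⁴
  hole: d = 17.23 mm → contributes −3 745 mm⁴
Total I = 38 353 733 mm⁴.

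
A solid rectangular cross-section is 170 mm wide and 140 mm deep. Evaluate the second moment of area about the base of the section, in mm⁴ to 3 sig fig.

The section: 170 × 140, A = 23 800 mm², y = 70 mm, Ī = 38 873 333 mm⁴.
Transfer it to the base of the section using Ī + A·d² with d = y − 0:
  the section: d = 70 mm → contributes +155 493 333 mm⁴
Total I = 155 493 333 mm⁴.

I_base ≈ 1.55 × 10⁸ mm⁴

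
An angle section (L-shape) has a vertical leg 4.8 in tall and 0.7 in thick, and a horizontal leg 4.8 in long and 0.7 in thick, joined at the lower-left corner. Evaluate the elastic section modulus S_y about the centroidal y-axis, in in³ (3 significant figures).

Decompose the section into non-overlapping parts with the origin at the bottom-left of its bounding rectangle.
Vertical leg: 0.7 × 4.8, A = 3.36 in², x = 0.35 in, Ī = 0.1372 in⁴.
Horizontal leg (remainder): 4.1 × 0.7, A = 2.87 in², x = 2.75 in, Ī = 4.0204 in⁴.
Centroid: x̄ = ΣA·x / ΣA = 1.4556 in.
Transfer each piece to the centroidal y-axis using Ī + A·d² with d = x − 1.4556:
  vertical leg: d = -1.1056 in → contributes +4.2444 in⁴
  horizontal leg (remainder): d = 1.2944 in → contributes +8.8289 in⁴
Total I = 13.073 in⁴.
Extreme fibre distance c = 3.3444 in; S = I/c = 3.909 in³.

S_y ≈ 3.91 in³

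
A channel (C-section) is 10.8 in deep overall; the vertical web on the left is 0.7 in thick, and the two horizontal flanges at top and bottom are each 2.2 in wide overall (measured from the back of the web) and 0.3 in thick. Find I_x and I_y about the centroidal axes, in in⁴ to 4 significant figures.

Split into non-overlapping primitives; take the origin at the lower-left of the bounding box.
Web: 0.7 × 10.8, A = 7.56 in², y = 5.4 in, Ī = 73.4832 in⁴.
Top flange (beyond web): 1.5 × 0.3, A = 0.45 in², y = 10.65 in, Ī = 0.003375 in⁴.
Bottom flange (beyond web): 1.5 × 0.3, A = 0.45 in², y = 0.15 in, Ī = 0.003375 in⁴.
By symmetry the centroid is at mid-height, ȳ = 5.4 in.
Transfer each piece to the centroidal x-axis using Ī + A·d² with d = y − 5.4:
  web: d = 0 in → contributes +73.4832 in⁴
  top flange (beyond web): d = 5.25 in → contributes +12.4065 in⁴
  bottom flange (beyond web): d = -5.25 in → contributes +12.4065 in⁴
Total I = 98.2962 in⁴.
For the y-axis: x̄ = 0.467021 in.
Repeating about the centroidal y-axis gives I_y = 1.4506 in⁴.

I_x ≈ 98.30 in⁴, I_y ≈ 1.451 in⁴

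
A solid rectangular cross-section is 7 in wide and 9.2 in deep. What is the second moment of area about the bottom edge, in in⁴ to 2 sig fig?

The section: 7 × 9.2, A = 64.4 in², y = 4.6 in, Ī = 454.2 in⁴.
Transfer it to the base of the section using Ī + A·d² with d = y − 0:
  the section: d = 4.6 in → contributes +1 817 in⁴
Total I = 1 817 in⁴.

I_base ≈ 1800 in⁴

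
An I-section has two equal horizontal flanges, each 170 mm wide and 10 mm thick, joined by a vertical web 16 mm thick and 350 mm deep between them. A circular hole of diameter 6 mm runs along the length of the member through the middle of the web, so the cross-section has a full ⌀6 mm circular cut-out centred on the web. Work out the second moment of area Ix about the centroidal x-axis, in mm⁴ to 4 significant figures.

Break the section into simple shapes (no overlaps), measuring from the bottom-left corner of the bounding box.
Bottom flange: 170 × 10, A = 1 700 mm², y = 5 mm, Ī = 14166.7 mm⁴.
Web: 16 × 350, A = 5 600 mm², y = 185 mm, Ī = 57 166 667 mm⁴.
Top flange: 170 × 10, A = 1 700 mm², y = 365 mm, Ī = 14166.7 mm⁴.
Hole (subtracted): ⌀6, A = 28.2743 mm², y = 185 mm, Ī = 63.6173 mm⁴.
By symmetry the centroid is at mid-height, ȳ = 185 mm.
Transfer each piece to the centroidal x-axis using Ī + A·d² with d = y − 185:
  bottom flange: d = -180 mm → contributes +55 094 167 mm⁴
  web: d = 0 mm → contributes +57 166 667 mm⁴
  top flange: d = 180 mm → contributes +55 094 167 mm⁴
  hole: d = 0 mm → contributes −63.6173 mm⁴
Total I = 167 354 936 mm⁴.

Ix ≈ 1.674 × 10⁸ mm⁴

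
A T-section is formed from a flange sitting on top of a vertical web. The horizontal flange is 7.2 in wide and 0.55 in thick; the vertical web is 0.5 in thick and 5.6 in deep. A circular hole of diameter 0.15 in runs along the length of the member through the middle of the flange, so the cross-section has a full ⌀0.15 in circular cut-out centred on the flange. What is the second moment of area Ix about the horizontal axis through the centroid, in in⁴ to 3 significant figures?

Ix ≈ 22.9 in⁴

Split into non-overlapping primitives; take the origin at the lower-left of the bounding box.
Flange: 7.2 × 0.55, A = 3.96 in², y = 5.875 in, Ī = 0.099825 in⁴.
Web: 0.5 × 5.6, A = 2.8 in², y = 2.8 in, Ī = 7.3173 in⁴.
Hole (subtracted): ⌀0.15, A = 0.017671 in², y = 5.875 in, Ī = 0.00002485 in⁴.
Centroid: ȳ = ΣA·y / ΣA = 4.598 in.
Transfer each piece to the horizontal axis through the centroid using Ī + A·d² with d = y − 4.598:
  flange: d = 1.277 in → contributes +6.5576 in⁴
  web: d = -1.798 in → contributes +16.369 in⁴
  hole: d = 1.277 in → contributes −0.028843 in⁴
Total I = 22.898 in⁴.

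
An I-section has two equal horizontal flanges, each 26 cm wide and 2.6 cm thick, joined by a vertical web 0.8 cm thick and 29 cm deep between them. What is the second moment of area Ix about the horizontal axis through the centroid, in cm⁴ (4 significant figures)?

Ix ≈ 3.545 × 10⁴ cm⁴

Treat the section as a set of non-overlapping primitives; coordinates are from the bounding-box lower-left.
Bottom flange: 26 × 2.6, A = 67.6 cm², y = 1.3 cm, Ī = 38.0813 cm⁴.
Web: 0.8 × 29, A = 23.2 cm², y = 17.1 cm, Ī = 1625.93 cm⁴.
Top flange: 26 × 2.6, A = 67.6 cm², y = 32.9 cm, Ī = 38.0813 cm⁴.
By symmetry the centroid is at mid-height, ȳ = 17.1 cm.
Transfer each piece to the horizontal axis through the centroid using Ī + A·d² with d = y − 17.1:
  bottom flange: d = -15.8 cm → contributes +16913.7 cm⁴
  web: d = 0 cm → contributes +1625.93 cm⁴
  top flange: d = 15.8 cm → contributes +16913.7 cm⁴
Total I = 35453.4 cm⁴.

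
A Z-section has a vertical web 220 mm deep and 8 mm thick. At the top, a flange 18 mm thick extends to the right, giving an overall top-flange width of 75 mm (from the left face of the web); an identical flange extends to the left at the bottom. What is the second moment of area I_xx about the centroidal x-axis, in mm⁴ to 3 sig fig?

Break the section into simple shapes (no overlaps), measuring from the bottom-left corner of the bounding box.
Web: 8 × 220, A = 1 760 mm², y = 110 mm, Ī = 7 098 667 mm⁴.
Top flange (beyond web): 67 × 18, A = 1 206 mm², y = 211 mm, Ī = 32 562 mm⁴.
Bottom flange (beyond web): 67 × 18, A = 1 206 mm², y = 9 mm, Ī = 32 562 mm⁴.
Centroid: ȳ = ΣA·y / ΣA = 110 mm.
Transfer each piece to the centroidal x-axis using Ī + A·d² with d = y − 110:
  web: d = 0 mm → contributes +7 098 667 mm⁴
  top flange (beyond web): d = 101 mm → contributes +12 334 968 mm⁴
  bottom flange (beyond web): d = -101 mm → contributes +12 334 968 mm⁴
Total I = 31 768 603 mm⁴.

I_xx ≈ 3.18 × 10⁷ mm⁴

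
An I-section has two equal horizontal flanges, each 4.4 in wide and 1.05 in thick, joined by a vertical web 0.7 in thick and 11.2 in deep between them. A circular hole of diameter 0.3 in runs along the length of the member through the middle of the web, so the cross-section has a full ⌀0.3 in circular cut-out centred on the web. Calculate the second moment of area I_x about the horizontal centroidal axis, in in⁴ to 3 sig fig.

I_x ≈ 429 in⁴

Decompose the section into non-overlapping parts with the origin at the bottom-left of its bounding rectangle.
Bottom flange: 4.4 × 1.05, A = 4.62 in², y = 0.525 in, Ī = 0.42446 in⁴.
Web: 0.7 × 11.2, A = 7.84 in², y = 6.65 in, Ī = 81.954 in⁴.
Top flange: 4.4 × 1.05, A = 4.62 in², y = 12.775 in, Ī = 0.42446 in⁴.
Hole (subtracted): ⌀0.3, A = 0.070686 in², y = 6.65 in, Ī = 0.00039761 in⁴.
By symmetry the centroid is at mid-height, ȳ = 6.65 in.
Transfer each piece to the horizontal centroidal axis using Ī + A·d² with d = y − 6.65:
  bottom flange: d = -6.125 in → contributes +173.75 in⁴
  web: d = 0 in → contributes +81.954 in⁴
  top flange: d = 6.125 in → contributes +173.75 in⁴
  hole: d = 0 in → contributes −0.00039761 in⁴
Total I = 429.45 in⁴.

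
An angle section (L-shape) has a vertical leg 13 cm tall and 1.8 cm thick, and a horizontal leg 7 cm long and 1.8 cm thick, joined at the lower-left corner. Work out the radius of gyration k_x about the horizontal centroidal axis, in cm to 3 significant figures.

Split into non-overlapping primitives; take the origin at the lower-left of the bounding box.
Vertical leg: 1.8 × 13, A = 23.4 cm², y = 6.5 cm, Ī = 329.55 cm⁴.
Horizontal leg (remainder): 5.2 × 1.8, A = 9.36 cm², y = 0.9 cm, Ī = 2.5272 cm⁴.
Centroid: ȳ = ΣA·y / ΣA = 4.9 cm.
Transfer each piece to the horizontal centroidal axis using Ī + A·d² with d = y − 4.9:
  vertical leg: d = 1.6 cm → contributes +389.45 cm⁴
  horizontal leg (remainder): d = -4 cm → contributes +152.29 cm⁴
Total I = 541.74 cm⁴.
Radius of gyration: k = √(I/A) = √(541.74 / 32.76) = 4.0665 cm.

k_x ≈ 4.07 cm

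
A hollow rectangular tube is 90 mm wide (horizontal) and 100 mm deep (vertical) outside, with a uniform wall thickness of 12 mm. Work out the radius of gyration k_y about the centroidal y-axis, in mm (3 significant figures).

Break the section into simple shapes (no overlaps), measuring from the bottom-left corner of the bounding box.
Outer rectangle: 90 × 100, A = 9 000 mm², x = 45 mm, Ī = 6 075 000 mm⁴.
Inner void (subtracted): 66 × 76, A = 5 016 mm², x = 45 mm, Ī = 1 820 808 mm⁴.
By symmetry the centroid is at mid-width, x̄ = 45 mm.
All pieces are centred on the centroidal y-axis, so I = ΣĪ (holes subtracted) = 4 254 192 mm⁴.
Radius of gyration: k = √(I/A) = √(4 254 192 / 3 984) = 32.678 mm.

k_y ≈ 32.7 mm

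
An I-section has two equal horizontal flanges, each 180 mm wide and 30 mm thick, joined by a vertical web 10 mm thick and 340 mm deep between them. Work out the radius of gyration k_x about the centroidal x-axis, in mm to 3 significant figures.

Treat the section as a set of non-overlapping primitives; coordinates are from the bounding-box lower-left.
Bottom flange: 180 × 30, A = 5 400 mm², y = 15 mm, Ī = 405 000 mm⁴.
Web: 10 × 340, A = 3 400 mm², y = 200 mm, Ī = 32 753 333 mm⁴.
Top flange: 180 × 30, A = 5 400 mm², y = 385 mm, Ī = 405 000 mm⁴.
By symmetry the centroid is at mid-height, ȳ = 200 mm.
Transfer each piece to the centroidal x-axis using Ī + A·d² with d = y − 200:
  bottom flange: d = -185 mm → contributes +185 220 000 mm⁴
  web: d = 0 mm → contributes +32 753 333 mm⁴
  top flange: d = 185 mm → contributes +185 220 000 mm⁴
Total I = 403 193 333 mm⁴.
Radius of gyration: k = √(I/A) = √(403 193 333 / 14 200) = 168.5 mm.

k_x ≈ 169 mm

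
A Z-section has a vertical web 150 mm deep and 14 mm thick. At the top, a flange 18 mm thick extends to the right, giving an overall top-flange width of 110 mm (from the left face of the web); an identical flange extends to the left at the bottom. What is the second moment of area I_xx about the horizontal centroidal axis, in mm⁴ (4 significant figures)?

I_xx ≈ 1.909 × 10⁷ mm⁴

Split into non-overlapping primitives; take the origin at the lower-left of the bounding box.
Web: 14 × 150, A = 2 100 mm², y = 75 mm, Ī = 3 937 500 mm⁴.
Top flange (beyond web): 96 × 18, A = 1 728 mm², y = 141 mm, Ī = 46 656 mm⁴.
Bottom flange (beyond web): 96 × 18, A = 1 728 mm², y = 9 mm, Ī = 46 656 mm⁴.
Centroid: ȳ = ΣA·y / ΣA = 75 mm.
Transfer each piece to the horizontal centroidal axis using Ī + A·d² with d = y − 75:
  web: d = 0 mm → contributes +3 937 500 mm⁴
  top flange (beyond web): d = 66 mm → contributes +7 573 824 mm⁴
  bottom flange (beyond web): d = -66 mm → contributes +7 573 824 mm⁴
Total I = 19 085 148 mm⁴.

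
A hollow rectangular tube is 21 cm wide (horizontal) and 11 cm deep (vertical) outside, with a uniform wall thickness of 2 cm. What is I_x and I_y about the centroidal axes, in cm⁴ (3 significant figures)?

I_x ≈ 1840 cm⁴, I_y ≈ 5620 cm⁴

Treat the section as a set of non-overlapping primitives; coordinates are from the bounding-box lower-left.
Outer rectangle: 21 × 11, A = 231 cm², y = 5.5 cm, Ī = 2329.3 cm⁴.
Inner void (subtracted): 17 × 7, A = 119 cm², y = 5.5 cm, Ī = 485.92 cm⁴.
By symmetry the centroid is at mid-height, ȳ = 5.5 cm.
All pieces are centred on the centroidal x-axis, so I = ΣĪ (holes subtracted) = 1843.3 cm⁴.
Repeating about the centroidal y-axis gives I_y = 5623.3 cm⁴.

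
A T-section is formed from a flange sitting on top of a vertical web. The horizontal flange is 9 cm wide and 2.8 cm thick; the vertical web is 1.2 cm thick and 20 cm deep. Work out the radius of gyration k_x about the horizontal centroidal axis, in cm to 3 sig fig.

k_x ≈ 7.00 cm

Break the section into simple shapes (no overlaps), measuring from the bottom-left corner of the bounding box.
Flange: 9 × 2.8, A = 25.2 cm², y = 21.4 cm, Ī = 16.464 cm⁴.
Web: 1.2 × 20, A = 24 cm², y = 10 cm, Ī = 800 cm⁴.
Centroid: ȳ = ΣA·y / ΣA = 15.839 cm.
Transfer each piece to the horizontal centroidal axis using Ī + A·d² with d = y − 15.839:
  flange: d = 5.561 cm → contributes +795.76 cm⁴
  web: d = -5.839 cm → contributes +1618.3 cm⁴
Total I = 2 414 cm⁴.
Radius of gyration: k = √(I/A) = √(2 414 / 49.2) = 7.0047 cm.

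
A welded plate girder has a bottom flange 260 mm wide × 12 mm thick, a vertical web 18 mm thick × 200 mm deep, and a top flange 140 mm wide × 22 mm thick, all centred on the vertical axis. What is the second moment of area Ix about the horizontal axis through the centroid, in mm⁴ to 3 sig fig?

Ix ≈ 8.52 × 10⁷ mm⁴

Break the section into simple shapes (no overlaps), measuring from the bottom-left corner of the bounding box.
Bottom plate: 260 × 12, A = 3 120 mm², y = 6 mm, Ī = 37 440 mm⁴.
Web plate: 18 × 200, A = 3 600 mm², y = 112 mm, Ī = 12 000 000 mm⁴.
Top plate: 140 × 22, A = 3 080 mm², y = 223 mm, Ī = 124 227 mm⁴.
Centroid: ȳ = ΣA·y / ΣA = 113.14 mm.
Transfer each piece to the horizontal axis through the centroid using Ī + A·d² with d = y − 113.14:
  bottom plate: d = -107.14 mm → contributes +35 851 038 mm⁴
  web plate: d = -1.1388 mm → contributes +12 004 669 mm⁴
  top plate: d = 109.86 mm → contributes +37 298 252 mm⁴
Total I = 85 153 958 mm⁴.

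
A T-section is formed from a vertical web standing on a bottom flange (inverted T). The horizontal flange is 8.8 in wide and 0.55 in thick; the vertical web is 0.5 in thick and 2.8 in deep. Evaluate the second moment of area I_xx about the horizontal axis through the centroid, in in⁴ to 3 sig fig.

I_xx ≈ 4.08 in⁴

Treat the section as a set of non-overlapping primitives; coordinates are from the bounding-box lower-left.
Flange: 8.8 × 0.55, A = 4.84 in², y = 0.275 in, Ī = 0.12201 in⁴.
Web: 0.5 × 2.8, A = 1.4 in², y = 1.95 in, Ī = 0.91467 in⁴.
Centroid: ȳ = ΣA·y / ΣA = 0.6508 in.
Transfer each piece to the horizontal axis through the centroid using Ī + A·d² with d = y − 0.6508:
  flange: d = -0.3758 in → contributes +0.80555 in⁴
  web: d = 1.2992 in → contributes +3.2778 in⁴
Total I = 4.0833 in⁴.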